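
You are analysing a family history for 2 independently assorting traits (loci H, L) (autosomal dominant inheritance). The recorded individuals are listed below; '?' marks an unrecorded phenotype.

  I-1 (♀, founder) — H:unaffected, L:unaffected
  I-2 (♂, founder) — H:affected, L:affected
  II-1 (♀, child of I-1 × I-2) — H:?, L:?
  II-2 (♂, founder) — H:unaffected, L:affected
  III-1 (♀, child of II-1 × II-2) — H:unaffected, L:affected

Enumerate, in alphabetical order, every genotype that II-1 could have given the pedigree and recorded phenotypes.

II-1 ∈ {Hh Ll, Hh ll, hh Ll, hh ll}

H/I-1 un ·: hh
H/I-2 aff ·: Hh|HH
H/II-1 ? I-1×I-2: hh|Hh
H/II-2 un ·: hh
H/III-1 un II-1×II-2: hh
⇒ H over [I-1,I-2,II-1,II-2,III-1]: 3 consistent
L/I-1 un ·: ll
L/I-2 aff ·: Ll|LL
L/II-1 ? I-1×I-2: ll|Ll
L/II-2 aff ·: Ll|LL
L/III-1 aff II-1×II-2: Ll|LL
⇒ L over [I-1,I-2,II-1,II-2,III-1]: 10 consistent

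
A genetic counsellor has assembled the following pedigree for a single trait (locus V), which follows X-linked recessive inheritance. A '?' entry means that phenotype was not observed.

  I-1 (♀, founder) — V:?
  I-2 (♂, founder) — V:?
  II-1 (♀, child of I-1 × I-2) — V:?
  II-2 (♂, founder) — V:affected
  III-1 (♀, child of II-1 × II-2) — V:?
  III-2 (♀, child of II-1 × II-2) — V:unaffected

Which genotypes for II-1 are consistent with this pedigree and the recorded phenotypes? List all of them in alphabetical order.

V/I-1 ? ·: X^VX^V|X^VX^v|X^vX^v
V/I-2 ? ·: X^VY|X^vY
V/II-1 ? I-1×I-2: X^VX^V|X^VX^v
V/II-2 aff ·: X^vY
V/III-1 ? II-1×II-2: X^VX^v|X^vX^v
V/III-2 un II-1×II-2: X^VX^v
⇒ V over [I-1,I-2,II-1,II-2,III-1,III-2]: 10 consistent

II-1 ∈ {X^VX^V, X^VX^v}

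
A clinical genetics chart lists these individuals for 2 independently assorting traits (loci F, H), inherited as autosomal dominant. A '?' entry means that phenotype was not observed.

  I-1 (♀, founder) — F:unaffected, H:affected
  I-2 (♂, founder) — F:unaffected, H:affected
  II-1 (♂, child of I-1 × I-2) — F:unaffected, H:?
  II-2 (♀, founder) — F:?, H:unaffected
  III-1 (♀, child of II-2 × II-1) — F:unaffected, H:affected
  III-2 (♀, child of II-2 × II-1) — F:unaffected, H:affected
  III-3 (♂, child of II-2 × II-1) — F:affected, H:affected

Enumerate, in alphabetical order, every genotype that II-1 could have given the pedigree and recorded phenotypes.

F/I-1 un ·: ff
F/I-2 un ·: ff
F/II-1 un I-1×I-2: ff
F/II-2 ? ·: Ff
F/III-1 un II-2×II-1: ff
F/III-2 un II-2×II-1: ff
F/III-3 aff II-2×II-1: Ff
⇒ F over [I-1,I-2,II-1,II-2,III-1,III-2,III-3]: 1 consistent
H/I-1 aff ·: Hh|HH
H/I-2 aff ·: Hh|HH
H/II-1 ? I-1×I-2: Hh|HH
H/II-2 un ·: hh
H/III-1 aff II-2×II-1: Hh
H/III-2 aff II-2×II-1: Hh
H/III-3 aff II-2×II-1: Hh
⇒ H over [I-1,I-2,II-1,II-2,III-1,III-2,III-3]: 7 consistent

II-1 ∈ {ff HH, ff Hh}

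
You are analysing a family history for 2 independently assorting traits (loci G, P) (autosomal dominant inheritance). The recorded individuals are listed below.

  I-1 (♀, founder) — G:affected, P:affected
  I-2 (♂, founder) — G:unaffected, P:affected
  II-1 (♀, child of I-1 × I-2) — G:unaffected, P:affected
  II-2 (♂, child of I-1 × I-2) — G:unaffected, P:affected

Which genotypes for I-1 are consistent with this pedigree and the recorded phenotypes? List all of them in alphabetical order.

I-1 ∈ {Gg PP, Gg Pp}

G/I-1 aff ·: Gg
G/I-2 un ·: gg
G/II-1 un I-1×I-2: gg
G/II-2 un I-1×I-2: gg
⇒ G over [I-1,I-2,II-1,II-2]: 1 consistent
P/I-1 aff ·: Pp|PP
P/I-2 aff ·: Pp|PP
P/II-1 aff I-1×I-2: Pp|PP
P/II-2 aff I-1×I-2: Pp|PP
⇒ P over [I-1,I-2,II-1,II-2]: 13 consistent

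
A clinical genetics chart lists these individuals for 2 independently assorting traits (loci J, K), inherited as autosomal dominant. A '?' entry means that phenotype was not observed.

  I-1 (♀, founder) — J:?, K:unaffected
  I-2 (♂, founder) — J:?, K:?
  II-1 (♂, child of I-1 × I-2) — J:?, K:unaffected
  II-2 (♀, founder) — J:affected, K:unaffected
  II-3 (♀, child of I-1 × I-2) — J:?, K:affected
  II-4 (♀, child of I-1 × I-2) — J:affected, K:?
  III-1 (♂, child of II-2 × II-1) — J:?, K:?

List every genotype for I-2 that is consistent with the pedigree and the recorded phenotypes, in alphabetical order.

J/I-1 ? ·: jj|Jj|JJ
J/I-2 ? ·: jj|Jj|JJ
J/II-1 ? I-1×I-2: jj|Jj|JJ
J/II-2 aff ·: Jj|JJ
J/II-3 ? I-1×I-2: jj|Jj|JJ
J/II-4 aff I-1×I-2: Jj|JJ
J/III-1 ? II-2×II-1: jj|Jj|JJ
⇒ J over [I-1,I-2,II-1,II-2,II-3,II-4,III-1]: 175 consistent
K/I-1 un ·: kk
K/I-2 ? ·: Kk
K/II-1 un I-1×I-2: kk
K/II-2 un ·: kk
K/II-3 aff I-1×I-2: Kk
K/II-4 ? I-1×I-2: kk|Kk
K/III-1 ? II-2×II-1: kk
⇒ K over [I-1,I-2,II-1,II-2,II-3,II-4,III-1]: 2 consistent

I-2 ∈ {JJ Kk, Jj Kk, jj Kk}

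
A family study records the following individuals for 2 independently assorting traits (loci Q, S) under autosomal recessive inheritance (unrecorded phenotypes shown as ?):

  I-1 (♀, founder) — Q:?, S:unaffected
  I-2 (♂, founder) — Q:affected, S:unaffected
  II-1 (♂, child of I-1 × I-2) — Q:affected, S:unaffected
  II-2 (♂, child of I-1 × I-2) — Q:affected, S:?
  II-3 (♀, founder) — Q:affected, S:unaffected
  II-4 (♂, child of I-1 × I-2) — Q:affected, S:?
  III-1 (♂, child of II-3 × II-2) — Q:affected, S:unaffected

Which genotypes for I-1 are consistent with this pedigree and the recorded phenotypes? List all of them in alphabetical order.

I-1 ∈ {Qq SS, Qq Ss, qq SS, qq Ss}

Q/I-1 ? ·: Qq|qq
Q/I-2 aff ·: qq
Q/II-1 aff I-1×I-2: qq
Q/II-2 aff I-1×I-2: qq
Q/II-3 aff ·: qq
Q/II-4 aff I-1×I-2: qq
Q/III-1 aff II-3×II-2: qq
⇒ Q over [I-1,I-2,II-1,II-2,II-3,II-4,III-1]: 2 consistent
S/I-1 un ·: SS|Ss
S/I-2 un ·: SS|Ss
S/II-1 un I-1×I-2: SS|Ss
S/II-2 ? I-1×I-2: SS|Ss|ss
S/II-3 un ·: SS|Ss
S/II-4 ? I-1×I-2: SS|Ss|ss
S/III-1 un II-3×II-2: SS|Ss
⇒ S over [I-1,I-2,II-1,II-2,II-3,II-4,III-1]: 113 consistent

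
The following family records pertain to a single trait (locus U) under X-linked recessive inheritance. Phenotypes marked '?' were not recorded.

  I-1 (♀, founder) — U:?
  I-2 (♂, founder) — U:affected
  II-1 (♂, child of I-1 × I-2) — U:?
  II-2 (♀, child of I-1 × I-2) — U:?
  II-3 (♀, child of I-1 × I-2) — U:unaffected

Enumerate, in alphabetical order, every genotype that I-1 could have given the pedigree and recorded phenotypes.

I-1 ∈ {X^UX^U, X^UX^u}

U/I-1 ? ·: X^UX^U|X^UX^u
U/I-2 aff ·: X^uY
U/II-1 ? I-1×I-2: X^UY|X^uY
U/II-2 ? I-1×I-2: X^UX^u|X^uX^u
U/II-3 un I-1×I-2: X^UX^u
⇒ U over [I-1,I-2,II-1,II-2,II-3]: 5 consistent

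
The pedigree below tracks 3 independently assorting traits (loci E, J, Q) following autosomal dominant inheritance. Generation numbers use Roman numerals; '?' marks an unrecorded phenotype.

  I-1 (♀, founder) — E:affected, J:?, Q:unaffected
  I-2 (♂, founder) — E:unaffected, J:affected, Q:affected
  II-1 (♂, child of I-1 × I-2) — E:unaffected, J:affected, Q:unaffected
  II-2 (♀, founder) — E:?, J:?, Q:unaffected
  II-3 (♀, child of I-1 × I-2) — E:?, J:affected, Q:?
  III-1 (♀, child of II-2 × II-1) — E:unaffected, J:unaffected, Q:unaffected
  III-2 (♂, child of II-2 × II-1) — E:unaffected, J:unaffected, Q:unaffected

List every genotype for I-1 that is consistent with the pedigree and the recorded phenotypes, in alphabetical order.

I-1 ∈ {Ee JJ qq, Ee Jj qq, Ee jj qq}

E/I-1 aff ·: Ee
E/I-2 un ·: ee
E/II-1 un I-1×I-2: ee
E/II-2 ? ·: ee|Ee
E/II-3 ? I-1×I-2: ee|Ee
E/III-1 un II-2×II-1: ee
E/III-2 un II-2×II-1: ee
⇒ E over [I-1,I-2,II-1,II-2,II-3,III-1,III-2]: 4 consistent
J/I-1 ? ·: jj|Jj|JJ
J/I-2 aff ·: Jj|JJ
J/II-1 aff I-1×I-2: Jj
J/II-2 ? ·: jj|Jj
J/II-3 aff I-1×I-2: Jj|JJ
J/III-1 un II-2×II-1: jj
J/III-2 un II-2×II-1: jj
⇒ J over [I-1,I-2,II-1,II-2,II-3,III-1,III-2]: 16 consistent
Q/I-1 un ·: qq
Q/I-2 aff ·: Qq
Q/II-1 un I-1×I-2: qq
Q/II-2 un ·: qq
Q/II-3 ? I-1×I-2: qq|Qq
Q/III-1 un II-2×II-1: qq
Q/III-2 un II-2×II-1: qq
⇒ Q over [I-1,I-2,II-1,II-2,II-3,III-1,III-2]: 2 consistent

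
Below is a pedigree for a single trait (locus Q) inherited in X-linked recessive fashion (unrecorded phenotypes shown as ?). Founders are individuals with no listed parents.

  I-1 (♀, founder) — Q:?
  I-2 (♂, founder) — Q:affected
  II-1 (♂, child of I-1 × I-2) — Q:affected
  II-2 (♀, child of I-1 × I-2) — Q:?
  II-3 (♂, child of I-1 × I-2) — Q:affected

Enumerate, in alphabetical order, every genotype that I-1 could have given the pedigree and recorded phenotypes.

Q/I-1 ? ·: X^QX^q|X^qX^q
Q/I-2 aff ·: X^qY
Q/II-1 aff I-1×I-2: X^qY
Q/II-2 ? I-1×I-2: X^QX^q|X^qX^q
Q/II-3 aff I-1×I-2: X^qY
⇒ Q over [I-1,I-2,II-1,II-2,II-3]: 3 consistent

I-1 ∈ {X^QX^q, X^qX^q}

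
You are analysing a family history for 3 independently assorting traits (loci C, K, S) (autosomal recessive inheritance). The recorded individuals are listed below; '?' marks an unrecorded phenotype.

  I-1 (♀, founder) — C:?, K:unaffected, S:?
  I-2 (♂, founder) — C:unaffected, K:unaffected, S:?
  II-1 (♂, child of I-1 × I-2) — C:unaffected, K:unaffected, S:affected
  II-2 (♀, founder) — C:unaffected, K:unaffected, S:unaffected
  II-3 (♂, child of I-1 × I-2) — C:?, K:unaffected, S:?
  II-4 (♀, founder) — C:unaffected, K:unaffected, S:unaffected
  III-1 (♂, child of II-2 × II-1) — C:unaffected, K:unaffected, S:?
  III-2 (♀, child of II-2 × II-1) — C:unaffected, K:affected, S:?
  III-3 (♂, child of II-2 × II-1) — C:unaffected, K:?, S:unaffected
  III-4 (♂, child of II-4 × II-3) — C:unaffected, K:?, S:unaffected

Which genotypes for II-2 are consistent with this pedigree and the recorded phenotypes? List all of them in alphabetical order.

II-2 ∈ {CC Kk SS, CC Kk Ss, Cc Kk SS, Cc Kk Ss}

C/I-1 ? ·: CC|Cc|cc
C/I-2 un ·: CC|Cc
C/II-1 un I-1×I-2: CC|Cc
C/II-2 un ·: CC|Cc
C/II-3 ? I-1×I-2: CC|Cc|cc
C/II-4 un ·: CC|Cc
C/III-1 un II-2×II-1: CC|Cc
C/III-2 un II-2×II-1: CC|Cc
C/III-3 un II-2×II-1: CC|Cc
C/III-4 un II-4×II-3: CC|Cc
⇒ C over [I-1,I-2,II-1,II-2,II-3,II-4,III-1,III-2,III-3,III-4]: 762 consistent
K/I-1 un ·: KK|Kk
K/I-2 un ·: KK|Kk
K/II-1 un I-1×I-2: Kk
K/II-2 un ·: Kk
K/II-3 un I-1×I-2: KK|Kk
K/II-4 un ·: KK|Kk
K/III-1 un II-2×II-1: KK|Kk
K/III-2 aff II-2×II-1: kk
K/III-3 ? II-2×II-1: KK|Kk|kk
K/III-4 ? II-4×II-3: KK|Kk|kk
⇒ K over [I-1,I-2,II-1,II-2,II-3,II-4,III-1,III-2,III-3,III-4]: 144 consistent
S/I-1 ? ·: Ss|ss
S/I-2 ? ·: Ss|ss
S/II-1 aff I-1×I-2: ss
S/II-2 un ·: SS|Ss
S/II-3 ? I-1×I-2: SS|Ss|ss
S/II-4 un ·: SS|Ss
S/III-1 ? II-2×II-1: Ss|ss
S/III-2 ? II-2×II-1: Ss|ss
S/III-3 un II-2×II-1: Ss
S/III-4 un II-4×II-3: SS|Ss
⇒ S over [I-1,I-2,II-1,II-2,II-3,II-4,III-1,III-2,III-3,III-4]: 115 consistent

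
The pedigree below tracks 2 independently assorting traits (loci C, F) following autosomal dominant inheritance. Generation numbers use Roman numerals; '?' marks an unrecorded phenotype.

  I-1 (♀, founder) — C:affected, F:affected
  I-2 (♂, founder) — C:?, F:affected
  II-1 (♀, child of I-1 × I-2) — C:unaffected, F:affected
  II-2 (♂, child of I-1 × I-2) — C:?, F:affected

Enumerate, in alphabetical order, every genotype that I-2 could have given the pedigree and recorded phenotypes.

I-2 ∈ {Cc FF, Cc Ff, cc FF, cc Ff}

C/I-1 aff ·: Cc
C/I-2 ? ·: cc|Cc
C/II-1 un I-1×I-2: cc
C/II-2 ? I-1×I-2: cc|Cc|CC
⇒ C over [I-1,I-2,II-1,II-2]: 5 consistent
F/I-1 aff ·: Ff|FF
F/I-2 aff ·: Ff|FF
F/II-1 aff I-1×I-2: Ff|FF
F/II-2 aff I-1×I-2: Ff|FF
⇒ F over [I-1,I-2,II-1,II-2]: 13 consistent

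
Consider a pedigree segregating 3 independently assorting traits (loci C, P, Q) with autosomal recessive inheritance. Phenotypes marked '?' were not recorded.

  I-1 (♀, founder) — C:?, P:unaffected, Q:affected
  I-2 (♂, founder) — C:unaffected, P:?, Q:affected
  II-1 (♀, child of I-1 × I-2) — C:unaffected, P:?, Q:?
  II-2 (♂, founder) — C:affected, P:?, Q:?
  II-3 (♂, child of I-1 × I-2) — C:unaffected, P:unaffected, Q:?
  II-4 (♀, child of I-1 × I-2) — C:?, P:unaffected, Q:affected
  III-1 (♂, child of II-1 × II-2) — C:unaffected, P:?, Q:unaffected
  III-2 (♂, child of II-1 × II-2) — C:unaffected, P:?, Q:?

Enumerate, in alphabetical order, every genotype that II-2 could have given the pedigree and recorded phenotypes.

II-2 ∈ {cc PP QQ, cc PP Qq, cc Pp QQ, cc Pp Qq, cc pp QQ, cc pp Qq}

C/I-1 ? ·: CC|Cc|cc
C/I-2 un ·: CC|Cc
C/II-1 un I-1×I-2: CC|Cc
C/II-2 aff ·: cc
C/II-3 un I-1×I-2: CC|Cc
C/II-4 ? I-1×I-2: CC|Cc|cc
C/III-1 un II-1×II-2: Cc
C/III-2 un II-1×II-2: Cc
⇒ C over [I-1,I-2,II-1,II-2,II-3,II-4,III-1,III-2]: 32 consistent
P/I-1 un ·: PP|Pp
P/I-2 ? ·: PP|Pp|pp
P/II-1 ? I-1×I-2: PP|Pp|pp
P/II-2 ? ·: PP|Pp|pp
P/II-3 un I-1×I-2: PP|Pp
P/II-4 un I-1×I-2: PP|Pp
P/III-1 ? II-1×II-2: PP|Pp|pp
P/III-2 ? II-1×II-2: PP|Pp|pp
⇒ P over [I-1,I-2,II-1,II-2,II-3,II-4,III-1,III-2]: 346 consistent
Q/I-1 aff ·: qq
Q/I-2 aff ·: qq
Q/II-1 ? I-1×I-2: qq
Q/II-2 ? ·: QQ|Qq
Q/II-3 ? I-1×I-2: qq
Q/II-4 aff I-1×I-2: qq
Q/III-1 un II-1×II-2: Qq
Q/III-2 ? II-1×II-2: Qq|qq
⇒ Q over [I-1,I-2,II-1,II-2,II-3,II-4,III-1,III-2]: 3 consistent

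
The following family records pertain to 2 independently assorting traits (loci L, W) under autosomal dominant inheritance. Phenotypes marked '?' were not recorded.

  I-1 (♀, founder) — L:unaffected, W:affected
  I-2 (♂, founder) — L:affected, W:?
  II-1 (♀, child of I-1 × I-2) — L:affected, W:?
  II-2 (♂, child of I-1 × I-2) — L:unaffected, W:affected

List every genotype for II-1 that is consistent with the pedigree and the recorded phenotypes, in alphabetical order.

L/I-1 un ·: ll
L/I-2 aff ·: Ll
L/II-1 aff I-1×I-2: Ll
L/II-2 un I-1×I-2: ll
⇒ L over [I-1,I-2,II-1,II-2]: 1 consistent
W/I-1 aff ·: Ww|WW
W/I-2 ? ·: ww|Ww|WW
W/II-1 ? I-1×I-2: ww|Ww|WW
W/II-2 aff I-1×I-2: Ww|WW
⇒ W over [I-1,I-2,II-1,II-2]: 18 consistent

II-1 ∈ {Ll WW, Ll Ww, Ll ww}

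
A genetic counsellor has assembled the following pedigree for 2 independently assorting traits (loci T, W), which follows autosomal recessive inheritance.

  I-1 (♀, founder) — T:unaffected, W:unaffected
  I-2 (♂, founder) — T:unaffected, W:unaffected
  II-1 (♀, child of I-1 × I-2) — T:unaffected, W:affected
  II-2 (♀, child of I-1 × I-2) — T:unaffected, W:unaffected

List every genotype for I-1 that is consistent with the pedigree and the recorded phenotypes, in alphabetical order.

I-1 ∈ {TT Ww, Tt Ww}

T/I-1 un ·: TT|Tt
T/I-2 un ·: TT|Tt
T/II-1 un I-1×I-2: TT|Tt
T/II-2 un I-1×I-2: TT|Tt
⇒ T over [I-1,I-2,II-1,II-2]: 13 consistent
W/I-1 un ·: Ww
W/I-2 un ·: Ww
W/II-1 aff I-1×I-2: ww
W/II-2 un I-1×I-2: WW|Ww
⇒ W over [I-1,I-2,II-1,II-2]: 2 consistent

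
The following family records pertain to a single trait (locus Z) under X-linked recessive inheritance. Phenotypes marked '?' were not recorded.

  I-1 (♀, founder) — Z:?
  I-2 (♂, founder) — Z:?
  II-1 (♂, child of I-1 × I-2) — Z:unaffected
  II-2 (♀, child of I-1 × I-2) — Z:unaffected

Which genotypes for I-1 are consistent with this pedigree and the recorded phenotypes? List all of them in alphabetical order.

I-1 ∈ {X^ZX^Z, X^ZX^z}

Z/I-1 ? ·: X^ZX^Z|X^ZX^z
Z/I-2 ? ·: X^ZY|X^zY
Z/II-1 un I-1×I-2: X^ZY
Z/II-2 un I-1×I-2: X^ZX^Z|X^ZX^z
⇒ Z over [I-1,I-2,II-1,II-2]: 5 consistent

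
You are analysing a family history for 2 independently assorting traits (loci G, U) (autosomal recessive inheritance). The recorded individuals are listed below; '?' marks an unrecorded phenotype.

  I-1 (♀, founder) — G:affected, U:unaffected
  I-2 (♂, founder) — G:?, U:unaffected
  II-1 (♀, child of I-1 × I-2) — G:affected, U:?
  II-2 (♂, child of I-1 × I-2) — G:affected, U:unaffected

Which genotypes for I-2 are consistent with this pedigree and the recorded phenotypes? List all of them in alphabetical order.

G/I-1 aff ·: gg
G/I-2 ? ·: Gg|gg
G/II-1 aff I-1×I-2: gg
G/II-2 aff I-1×I-2: gg
⇒ G over [I-1,I-2,II-1,II-2]: 2 consistent
U/I-1 un ·: UU|Uu
U/I-2 un ·: UU|Uu
U/II-1 ? I-1×I-2: UU|Uu|uu
U/II-2 un I-1×I-2: UU|Uu
⇒ U over [I-1,I-2,II-1,II-2]: 15 consistent

I-2 ∈ {Gg UU, Gg Uu, gg UU, gg Uu}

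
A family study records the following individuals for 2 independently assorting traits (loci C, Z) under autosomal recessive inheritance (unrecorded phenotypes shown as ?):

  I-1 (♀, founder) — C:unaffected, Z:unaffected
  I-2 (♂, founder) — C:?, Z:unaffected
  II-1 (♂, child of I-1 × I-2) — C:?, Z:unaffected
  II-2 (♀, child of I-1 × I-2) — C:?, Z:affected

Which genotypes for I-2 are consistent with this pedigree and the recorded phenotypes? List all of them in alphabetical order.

C/I-1 un ·: CC|Cc
C/I-2 ? ·: CC|Cc|cc
C/II-1 ? I-1×I-2: CC|Cc|cc
C/II-2 ? I-1×I-2: CC|Cc|cc
⇒ C over [I-1,I-2,II-1,II-2]: 23 consistent
Z/I-1 un ·: Zz
Z/I-2 un ·: Zz
Z/II-1 un I-1×I-2: ZZ|Zz
Z/II-2 aff I-1×I-2: zz
⇒ Z over [I-1,I-2,II-1,II-2]: 2 consistent

I-2 ∈ {CC Zz, Cc Zz, cc Zz}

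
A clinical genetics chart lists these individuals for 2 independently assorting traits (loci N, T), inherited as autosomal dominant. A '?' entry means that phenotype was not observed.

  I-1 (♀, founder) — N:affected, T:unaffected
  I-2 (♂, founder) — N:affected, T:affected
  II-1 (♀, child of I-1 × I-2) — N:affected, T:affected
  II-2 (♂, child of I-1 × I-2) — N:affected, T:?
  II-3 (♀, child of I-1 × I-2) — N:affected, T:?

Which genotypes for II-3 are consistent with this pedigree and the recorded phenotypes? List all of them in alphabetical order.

N/I-1 aff ·: Nn|NN
N/I-2 aff ·: Nn|NN
N/II-1 aff I-1×I-2: Nn|NN
N/II-2 aff I-1×I-2: Nn|NN
N/II-3 aff I-1×I-2: Nn|NN
⇒ N over [I-1,I-2,II-1,II-2,II-3]: 25 consistent
T/I-1 un ·: tt
T/I-2 aff ·: Tt|TT
T/II-1 aff I-1×I-2: Tt
T/II-2 ? I-1×I-2: tt|Tt
T/II-3 ? I-1×I-2: tt|Tt
⇒ T over [I-1,I-2,II-1,II-2,II-3]: 5 consistent

II-3 ∈ {NN Tt, NN tt, Nn Tt, Nn tt}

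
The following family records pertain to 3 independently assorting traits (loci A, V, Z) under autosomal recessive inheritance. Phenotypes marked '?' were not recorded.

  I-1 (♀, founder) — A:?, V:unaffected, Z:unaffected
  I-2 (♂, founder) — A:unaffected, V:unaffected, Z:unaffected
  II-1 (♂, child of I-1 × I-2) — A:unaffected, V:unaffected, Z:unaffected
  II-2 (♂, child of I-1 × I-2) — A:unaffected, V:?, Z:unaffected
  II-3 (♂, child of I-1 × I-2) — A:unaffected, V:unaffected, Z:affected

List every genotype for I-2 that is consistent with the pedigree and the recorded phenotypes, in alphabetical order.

I-2 ∈ {AA VV Zz, AA Vv Zz, Aa VV Zz, Aa Vv Zz}

A/I-1 ? ·: AA|Aa|aa
A/I-2 un ·: AA|Aa
A/II-1 un I-1×I-2: AA|Aa
A/II-2 un I-1×I-2: AA|Aa
A/II-3 un I-1×I-2: AA|Aa
⇒ A over [I-1,I-2,II-1,II-2,II-3]: 27 consistent
V/I-1 un ·: VV|Vv
V/I-2 un ·: VV|Vv
V/II-1 un I-1×I-2: VV|Vv
V/II-2 ? I-1×I-2: VV|Vv|vv
V/II-3 un I-1×I-2: VV|Vv
⇒ V over [I-1,I-2,II-1,II-2,II-3]: 29 consistent
Z/I-1 un ·: Zz
Z/I-2 un ·: Zz
Z/II-1 un I-1×I-2: ZZ|Zz
Z/II-2 un I-1×I-2: ZZ|Zz
Z/II-3 aff I-1×I-2: zz
⇒ Z over [I-1,I-2,II-1,II-2,II-3]: 4 consistent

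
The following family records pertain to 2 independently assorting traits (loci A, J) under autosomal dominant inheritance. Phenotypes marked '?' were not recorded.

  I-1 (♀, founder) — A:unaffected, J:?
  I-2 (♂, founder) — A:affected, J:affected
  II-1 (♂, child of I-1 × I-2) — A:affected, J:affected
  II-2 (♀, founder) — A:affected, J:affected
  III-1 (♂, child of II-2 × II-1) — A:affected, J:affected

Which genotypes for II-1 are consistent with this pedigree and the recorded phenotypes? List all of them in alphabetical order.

A/I-1 un ·: aa
A/I-2 aff ·: Aa|AA
A/II-1 aff I-1×I-2: Aa
A/II-2 aff ·: Aa|AA
A/III-1 aff II-2×II-1: Aa|AA
⇒ A over [I-1,I-2,II-1,II-2,III-1]: 8 consistent
J/I-1 ? ·: jj|Jj|JJ
J/I-2 aff ·: Jj|JJ
J/II-1 aff I-1×I-2: Jj|JJ
J/II-2 aff ·: Jj|JJ
J/III-1 aff II-2×II-1: Jj|JJ
⇒ J over [I-1,I-2,II-1,II-2,III-1]: 32 consistent

II-1 ∈ {Aa JJ, Aa Jj}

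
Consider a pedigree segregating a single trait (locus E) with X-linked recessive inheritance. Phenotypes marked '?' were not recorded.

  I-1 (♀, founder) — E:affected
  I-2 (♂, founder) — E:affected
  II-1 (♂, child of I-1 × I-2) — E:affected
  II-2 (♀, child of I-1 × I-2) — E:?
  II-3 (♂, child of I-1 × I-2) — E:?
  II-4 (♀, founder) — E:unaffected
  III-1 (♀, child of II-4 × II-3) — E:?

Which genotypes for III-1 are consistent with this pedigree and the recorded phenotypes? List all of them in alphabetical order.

III-1 ∈ {X^EX^e, X^eX^e}

E/I-1 aff ·: X^eX^e
E/I-2 aff ·: X^eY
E/II-1 aff I-1×I-2: X^eY
E/II-2 ? I-1×I-2: X^eX^e
E/II-3 ? I-1×I-2: X^eY
E/II-4 un ·: X^EX^E|X^EX^e
E/III-1 ? II-4×II-3: X^EX^e|X^eX^e
⇒ E over [I-1,I-2,II-1,II-2,II-3,II-4,III-1]: 3 consistent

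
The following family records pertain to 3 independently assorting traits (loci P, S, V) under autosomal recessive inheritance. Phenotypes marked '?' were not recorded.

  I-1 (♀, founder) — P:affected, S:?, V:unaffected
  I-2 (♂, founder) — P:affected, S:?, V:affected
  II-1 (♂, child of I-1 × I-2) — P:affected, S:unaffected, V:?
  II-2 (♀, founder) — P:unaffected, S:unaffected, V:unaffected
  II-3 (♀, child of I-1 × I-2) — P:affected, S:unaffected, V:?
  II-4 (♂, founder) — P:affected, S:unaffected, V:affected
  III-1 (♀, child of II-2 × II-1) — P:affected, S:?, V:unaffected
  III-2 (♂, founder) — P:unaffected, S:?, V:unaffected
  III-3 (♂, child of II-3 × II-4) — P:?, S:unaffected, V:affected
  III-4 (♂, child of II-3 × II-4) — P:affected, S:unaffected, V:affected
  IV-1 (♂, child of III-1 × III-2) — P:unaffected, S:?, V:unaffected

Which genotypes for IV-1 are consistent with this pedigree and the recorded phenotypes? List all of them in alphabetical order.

P/I-1 aff ·: pp
P/I-2 aff ·: pp
P/II-1 aff I-1×I-2: pp
P/II-2 un ·: Pp
P/II-3 aff I-1×I-2: pp
P/II-4 aff ·: pp
P/III-1 aff II-2×II-1: pp
P/III-2 un ·: PP|Pp
P/III-3 ? II-3×II-4: pp
P/III-4 aff II-3×II-4: pp
P/IV-1 un III-1×III-2: Pp
⇒ P over [I-1,I-2,II-1,II-2,II-3,II-4,III-1,III-2,III-3,III-4,IV-1]: 2 consistent
S/I-1 ? ·: SS|Ss|ss
S/I-2 ? ·: SS|Ss|ss
S/II-1 un I-1×I-2: SS|Ss
S/II-2 un ·: SS|Ss
S/II-3 un I-1×I-2: SS|Ss
S/II-4 un ·: SS|Ss
S/III-1 ? II-2×II-1: SS|Ss|ss
S/III-2 ? ·: SS|Ss|ss
S/III-3 un II-3×II-4: SS|Ss
S/III-4 un II-3×II-4: SS|Ss
S/IV-1 ? III-1×III-2: SS|Ss|ss
⇒ S over [I-1,I-2,II-1,II-2,II-3,II-4,III-1,III-2,III-3,III-4,IV-1]: 2506 consistent
V/I-1 un ·: VV|Vv
V/I-2 aff ·: vv
V/II-1 ? I-1×I-2: Vv|vv
V/II-2 un ·: VV|Vv
V/II-3 ? I-1×I-2: Vv|vv
V/II-4 aff ·: vv
V/III-1 un II-2×II-1: VV|Vv
V/III-2 un ·: VV|Vv
V/III-3 aff II-3×II-4: vv
V/III-4 aff II-3×II-4: vv
V/IV-1 un III-1×III-2: VV|Vv
⇒ V over [I-1,I-2,II-1,II-2,II-3,II-4,III-1,III-2,III-3,III-4,IV-1]: 58 consistent

IV-1 ∈ {Pp SS VV, Pp SS Vv, Pp Ss VV, Pp Ss Vv, Pp ss VV, Pp ss Vv}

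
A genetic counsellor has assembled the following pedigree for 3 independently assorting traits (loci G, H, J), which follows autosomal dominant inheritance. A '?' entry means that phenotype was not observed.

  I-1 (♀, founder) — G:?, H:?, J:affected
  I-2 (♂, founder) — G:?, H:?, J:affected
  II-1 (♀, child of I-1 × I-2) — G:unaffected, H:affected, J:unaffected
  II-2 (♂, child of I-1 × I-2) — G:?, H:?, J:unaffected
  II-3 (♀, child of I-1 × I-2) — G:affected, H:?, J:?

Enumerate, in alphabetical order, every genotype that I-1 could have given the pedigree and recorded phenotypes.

G/I-1 ? ·: gg|Gg
G/I-2 ? ·: gg|Gg
G/II-1 un I-1×I-2: gg
G/II-2 ? I-1×I-2: gg|Gg|GG
G/II-3 aff I-1×I-2: Gg|GG
⇒ G over [I-1,I-2,II-1,II-2,II-3]: 10 consistent
H/I-1 ? ·: hh|Hh|HH
H/I-2 ? ·: hh|Hh|HH
H/II-1 aff I-1×I-2: Hh|HH
H/II-2 ? I-1×I-2: hh|Hh|HH
H/II-3 ? I-1×I-2: hh|Hh|HH
⇒ H over [I-1,I-2,II-1,II-2,II-3]: 45 consistent
J/I-1 aff ·: Jj
J/I-2 aff ·: Jj
J/II-1 un I-1×I-2: jj
J/II-2 un I-1×I-2: jj
J/II-3 ? I-1×I-2: jj|Jj|JJ
⇒ J over [I-1,I-2,II-1,II-2,II-3]: 3 consistent

I-1 ∈ {Gg HH Jj, Gg Hh Jj, Gg hh Jj, gg HH Jj, gg Hh Jj, gg hh Jj}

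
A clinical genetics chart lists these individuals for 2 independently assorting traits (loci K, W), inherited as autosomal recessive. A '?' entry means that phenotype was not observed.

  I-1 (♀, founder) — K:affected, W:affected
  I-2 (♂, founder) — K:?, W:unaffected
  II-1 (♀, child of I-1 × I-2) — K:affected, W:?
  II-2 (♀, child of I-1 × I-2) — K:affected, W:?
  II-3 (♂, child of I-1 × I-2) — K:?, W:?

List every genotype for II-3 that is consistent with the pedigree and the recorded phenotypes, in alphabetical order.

K/I-1 aff ·: kk
K/I-2 ? ·: Kk|kk
K/II-1 aff I-1×I-2: kk
K/II-2 aff I-1×I-2: kk
K/II-3 ? I-1×I-2: Kk|kk
⇒ K over [I-1,I-2,II-1,II-2,II-3]: 3 consistent
W/I-1 aff ·: ww
W/I-2 un ·: WW|Ww
W/II-1 ? I-1×I-2: Ww|ww
W/II-2 ? I-1×I-2: Ww|ww
W/II-3 ? I-1×I-2: Ww|ww
⇒ W over [I-1,I-2,II-1,II-2,II-3]: 9 consistent

II-3 ∈ {Kk Ww, Kk ww, kk Ww, kk ww}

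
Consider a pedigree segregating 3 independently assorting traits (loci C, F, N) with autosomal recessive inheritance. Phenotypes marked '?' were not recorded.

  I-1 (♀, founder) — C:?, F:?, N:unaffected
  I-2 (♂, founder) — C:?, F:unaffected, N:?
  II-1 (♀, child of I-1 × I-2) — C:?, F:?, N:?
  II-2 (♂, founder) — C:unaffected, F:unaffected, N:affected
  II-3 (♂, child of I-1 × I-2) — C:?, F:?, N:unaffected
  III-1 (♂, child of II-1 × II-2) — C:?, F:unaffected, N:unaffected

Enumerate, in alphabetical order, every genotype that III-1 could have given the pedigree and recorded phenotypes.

III-1 ∈ {CC FF Nn, CC Ff Nn, Cc FF Nn, Cc Ff Nn, cc FF Nn, cc Ff Nn}

C/I-1 ? ·: CC|Cc|cc
C/I-2 ? ·: CC|Cc|cc
C/II-1 ? I-1×I-2: CC|Cc|cc
C/II-2 un ·: CC|Cc
C/II-3 ? I-1×I-2: CC|Cc|cc
C/III-1 ? II-1×II-2: CC|Cc|cc
⇒ C over [I-1,I-2,II-1,II-2,II-3,III-1]: 113 consistent
F/I-1 ? ·: FF|Ff|ff
F/I-2 un ·: FF|Ff
F/II-1 ? I-1×I-2: FF|Ff|ff
F/II-2 un ·: FF|Ff
F/II-3 ? I-1×I-2: FF|Ff|ff
F/III-1 un II-1×II-2: FF|Ff
⇒ F over [I-1,I-2,II-1,II-2,II-3,III-1]: 74 consistent
N/I-1 un ·: NN|Nn
N/I-2 ? ·: NN|Nn|nn
N/II-1 ? I-1×I-2: NN|Nn
N/II-2 aff ·: nn
N/II-3 un I-1×I-2: NN|Nn
N/III-1 un II-1×II-2: Nn
⇒ N over [I-1,I-2,II-1,II-2,II-3,III-1]: 15 consistent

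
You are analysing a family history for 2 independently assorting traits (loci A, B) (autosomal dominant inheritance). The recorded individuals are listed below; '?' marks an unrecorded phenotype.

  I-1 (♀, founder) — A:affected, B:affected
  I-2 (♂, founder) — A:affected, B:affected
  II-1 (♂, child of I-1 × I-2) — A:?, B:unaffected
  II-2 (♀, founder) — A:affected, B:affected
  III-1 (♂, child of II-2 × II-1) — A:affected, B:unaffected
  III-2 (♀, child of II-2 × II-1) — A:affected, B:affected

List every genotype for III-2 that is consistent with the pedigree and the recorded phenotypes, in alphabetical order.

A/I-1 aff ·: Aa|AA
A/I-2 aff ·: Aa|AA
A/II-1 ? I-1×I-2: aa|Aa|AA
A/II-2 aff ·: Aa|AA
A/III-1 aff II-2×II-1: Aa|AA
A/III-2 aff II-2×II-1: Aa|AA
⇒ A over [I-1,I-2,II-1,II-2,III-1,III-2]: 46 consistent
B/I-1 aff ·: Bb
B/I-2 aff ·: Bb
B/II-1 un I-1×I-2: bb
B/II-2 aff ·: Bb
B/III-1 un II-2×II-1: bb
B/III-2 aff II-2×II-1: Bb
⇒ B over [I-1,I-2,II-1,II-2,III-1,III-2]: 1 consistent

III-2 ∈ {AA Bb, Aa Bb}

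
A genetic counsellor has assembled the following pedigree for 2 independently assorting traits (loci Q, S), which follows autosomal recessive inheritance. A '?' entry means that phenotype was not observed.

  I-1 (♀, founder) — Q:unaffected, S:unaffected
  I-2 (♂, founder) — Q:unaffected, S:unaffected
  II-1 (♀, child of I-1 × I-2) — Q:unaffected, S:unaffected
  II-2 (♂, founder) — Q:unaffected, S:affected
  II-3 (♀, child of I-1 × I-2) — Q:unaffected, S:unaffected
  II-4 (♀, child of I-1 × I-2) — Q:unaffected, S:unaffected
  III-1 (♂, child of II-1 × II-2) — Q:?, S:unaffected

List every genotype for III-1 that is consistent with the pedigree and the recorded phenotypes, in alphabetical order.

III-1 ∈ {QQ Ss, Qq Ss, qq Ss}

Q/I-1 un ·: QQ|Qq
Q/I-2 un ·: QQ|Qq
Q/II-1 un I-1×I-2: QQ|Qq
Q/II-2 un ·: QQ|Qq
Q/II-3 un I-1×I-2: QQ|Qq
Q/II-4 un I-1×I-2: QQ|Qq
Q/III-1 ? II-1×II-2: QQ|Qq|qq
⇒ Q over [I-1,I-2,II-1,II-2,II-3,II-4,III-1]: 99 consistent
S/I-1 un ·: SS|Ss
S/I-2 un ·: SS|Ss
S/II-1 un I-1×I-2: SS|Ss
S/II-2 aff ·: ss
S/II-3 un I-1×I-2: SS|Ss
S/II-4 un I-1×I-2: SS|Ss
S/III-1 un II-1×II-2: Ss
⇒ S over [I-1,I-2,II-1,II-2,II-3,II-4,III-1]: 25 consistent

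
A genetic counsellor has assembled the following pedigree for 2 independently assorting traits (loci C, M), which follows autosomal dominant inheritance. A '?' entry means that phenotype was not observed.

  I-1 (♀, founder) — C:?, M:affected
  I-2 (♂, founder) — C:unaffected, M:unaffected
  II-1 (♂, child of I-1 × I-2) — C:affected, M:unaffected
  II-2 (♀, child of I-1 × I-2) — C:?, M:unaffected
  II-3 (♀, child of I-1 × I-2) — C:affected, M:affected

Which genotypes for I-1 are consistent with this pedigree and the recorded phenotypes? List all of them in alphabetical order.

C/I-1 ? ·: Cc|CC
C/I-2 un ·: cc
C/II-1 aff I-1×I-2: Cc
C/II-2 ? I-1×I-2: cc|Cc
C/II-3 aff I-1×I-2: Cc
⇒ C over [I-1,I-2,II-1,II-2,II-3]: 3 consistent
M/I-1 aff ·: Mm
M/I-2 un ·: mm
M/II-1 un I-1×I-2: mm
M/II-2 un I-1×I-2: mm
M/II-3 aff I-1×I-2: Mm
⇒ M over [I-1,I-2,II-1,II-2,II-3]: 1 consistent

I-1 ∈ {CC Mm, Cc Mm}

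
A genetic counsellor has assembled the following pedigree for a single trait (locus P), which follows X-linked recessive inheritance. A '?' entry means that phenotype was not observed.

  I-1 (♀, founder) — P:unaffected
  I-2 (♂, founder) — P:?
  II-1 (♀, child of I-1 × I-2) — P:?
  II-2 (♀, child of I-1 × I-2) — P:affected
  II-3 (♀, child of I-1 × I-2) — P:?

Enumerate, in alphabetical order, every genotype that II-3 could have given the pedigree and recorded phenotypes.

P/I-1 un ·: X^PX^p
P/I-2 ? ·: X^pY
P/II-1 ? I-1×I-2: X^PX^p|X^pX^p
P/II-2 aff I-1×I-2: X^pX^p
P/II-3 ? I-1×I-2: X^PX^p|X^pX^p
⇒ P over [I-1,I-2,II-1,II-2,II-3]: 4 consistent

II-3 ∈ {X^PX^p, X^pX^p}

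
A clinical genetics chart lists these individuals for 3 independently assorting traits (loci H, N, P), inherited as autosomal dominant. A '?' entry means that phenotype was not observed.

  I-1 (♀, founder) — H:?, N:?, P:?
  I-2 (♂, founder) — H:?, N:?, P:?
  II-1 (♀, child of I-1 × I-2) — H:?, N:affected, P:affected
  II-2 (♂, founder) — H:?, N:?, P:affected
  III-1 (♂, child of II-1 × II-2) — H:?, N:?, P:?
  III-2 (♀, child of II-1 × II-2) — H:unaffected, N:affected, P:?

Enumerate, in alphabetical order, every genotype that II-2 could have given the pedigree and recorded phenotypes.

H/I-1 ? ·: hh|Hh|HH
H/I-2 ? ·: hh|Hh|HH
H/II-1 ? I-1×I-2: hh|Hh
H/II-2 ? ·: hh|Hh
H/III-1 ? II-1×II-2: hh|Hh|HH
H/III-2 un II-1×II-2: hh
⇒ H over [I-1,I-2,II-1,II-2,III-1,III-2]: 47 consistent
N/I-1 ? ·: nn|Nn|NN
N/I-2 ? ·: nn|Nn|NN
N/II-1 aff I-1×I-2: Nn|NN
N/II-2 ? ·: nn|Nn|NN
N/III-1 ? II-1×II-2: nn|Nn|NN
N/III-2 aff II-1×II-2: Nn|NN
⇒ N over [I-1,I-2,II-1,II-2,III-1,III-2]: 108 consistent
P/I-1 ? ·: pp|Pp|PP
P/I-2 ? ·: pp|Pp|PP
P/II-1 aff I-1×I-2: Pp|PP
P/II-2 aff ·: Pp|PP
P/III-1 ? II-1×II-2: pp|Pp|PP
P/III-2 ? II-1×II-2: pp|Pp|PP
⇒ P over [I-1,I-2,II-1,II-2,III-1,III-2]: 111 consistent

II-2 ∈ {Hh NN PP, Hh NN Pp, Hh Nn PP, Hh Nn Pp, Hh nn PP, Hh nn Pp, hh NN PP, hh NN Pp, hh Nn PP, hh Nn Pp, hh nn PP, hh nn Pp}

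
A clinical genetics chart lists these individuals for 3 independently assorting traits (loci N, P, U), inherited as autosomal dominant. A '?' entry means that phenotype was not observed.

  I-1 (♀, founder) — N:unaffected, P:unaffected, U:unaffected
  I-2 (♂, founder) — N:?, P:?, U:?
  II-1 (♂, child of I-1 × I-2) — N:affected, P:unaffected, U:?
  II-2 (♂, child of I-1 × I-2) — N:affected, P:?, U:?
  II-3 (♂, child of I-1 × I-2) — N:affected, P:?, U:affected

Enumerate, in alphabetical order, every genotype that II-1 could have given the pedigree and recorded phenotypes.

N/I-1 un ·: nn
N/I-2 ? ·: Nn|NN
N/II-1 aff I-1×I-2: Nn
N/II-2 aff I-1×I-2: Nn
N/II-3 aff I-1×I-2: Nn
⇒ N over [I-1,I-2,II-1,II-2,II-3]: 2 consistent
P/I-1 un ·: pp
P/I-2 ? ·: pp|Pp
P/II-1 un I-1×I-2: pp
P/II-2 ? I-1×I-2: pp|Pp
P/II-3 ? I-1×I-2: pp|Pp
⇒ P over [I-1,I-2,II-1,II-2,II-3]: 5 consistent
U/I-1 un ·: uu
U/I-2 ? ·: Uu|UU
U/II-1 ? I-1×I-2: uu|Uu
U/II-2 ? I-1×I-2: uu|Uu
U/II-3 aff I-1×I-2: Uu
⇒ U over [I-1,I-2,II-1,II-2,II-3]: 5 consistent

II-1 ∈ {Nn pp Uu, Nn pp uu}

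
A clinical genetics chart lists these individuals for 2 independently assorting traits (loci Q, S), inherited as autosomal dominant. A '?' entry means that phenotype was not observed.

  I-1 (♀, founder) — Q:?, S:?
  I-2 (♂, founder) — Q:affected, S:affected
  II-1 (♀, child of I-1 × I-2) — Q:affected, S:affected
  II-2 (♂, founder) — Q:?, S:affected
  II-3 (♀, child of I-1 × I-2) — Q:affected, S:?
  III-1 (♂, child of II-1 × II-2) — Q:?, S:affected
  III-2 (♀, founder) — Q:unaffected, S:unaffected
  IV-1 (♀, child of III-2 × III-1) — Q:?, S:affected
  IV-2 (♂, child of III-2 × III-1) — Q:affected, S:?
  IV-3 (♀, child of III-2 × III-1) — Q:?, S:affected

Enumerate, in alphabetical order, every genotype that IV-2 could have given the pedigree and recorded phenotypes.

IV-2 ∈ {Qq Ss, Qq ss}

Q/I-1 ? ·: qq|Qq|QQ
Q/I-2 aff ·: Qq|QQ
Q/II-1 aff I-1×I-2: Qq|QQ
Q/II-2 ? ·: qq|Qq|QQ
Q/II-3 aff I-1×I-2: Qq|QQ
Q/III-1 ? II-1×II-2: Qq|QQ
Q/III-2 un ·: qq
Q/IV-1 ? III-2×III-1: qq|Qq
Q/IV-2 aff III-2×III-1: Qq
Q/IV-3 ? III-2×III-1: qq|Qq
⇒ Q over [I-1,I-2,II-1,II-2,II-3,III-1,III-2,IV-1,IV-2,IV-3]: 182 consistent
S/I-1 ? ·: ss|Ss|SS
S/I-2 aff ·: Ss|SS
S/II-1 aff I-1×I-2: Ss|SS
S/II-2 aff ·: Ss|SS
S/II-3 ? I-1×I-2: ss|Ss|SS
S/III-1 aff II-1×II-2: Ss|SS
S/III-2 un ·: ss
S/IV-1 aff III-2×III-1: Ss
S/IV-2 ? III-2×III-1: ss|Ss
S/IV-3 aff III-2×III-1: Ss
⇒ S over [I-1,I-2,II-1,II-2,II-3,III-1,III-2,IV-1,IV-2,IV-3]: 92 consistent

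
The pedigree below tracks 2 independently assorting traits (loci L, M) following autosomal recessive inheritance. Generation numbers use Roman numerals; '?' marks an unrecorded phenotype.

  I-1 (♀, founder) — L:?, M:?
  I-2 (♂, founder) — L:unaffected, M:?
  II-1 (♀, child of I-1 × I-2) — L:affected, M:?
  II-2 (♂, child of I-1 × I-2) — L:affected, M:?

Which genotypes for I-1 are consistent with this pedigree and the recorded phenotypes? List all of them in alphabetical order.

L/I-1 ? ·: Ll|ll
L/I-2 un ·: Ll
L/II-1 aff I-1×I-2: ll
L/II-2 aff I-1×I-2: ll
⇒ L over [I-1,I-2,II-1,II-2]: 2 consistent
M/I-1 ? ·: MM|Mm|mm
M/I-2 ? ·: MM|Mm|mm
M/II-1 ? I-1×I-2: MM|Mm|mm
M/II-2 ? I-1×I-2: MM|Mm|mm
⇒ M over [I-1,I-2,II-1,II-2]: 29 consistent

I-1 ∈ {Ll MM, Ll Mm, Ll mm, ll MM, ll Mm, ll mm}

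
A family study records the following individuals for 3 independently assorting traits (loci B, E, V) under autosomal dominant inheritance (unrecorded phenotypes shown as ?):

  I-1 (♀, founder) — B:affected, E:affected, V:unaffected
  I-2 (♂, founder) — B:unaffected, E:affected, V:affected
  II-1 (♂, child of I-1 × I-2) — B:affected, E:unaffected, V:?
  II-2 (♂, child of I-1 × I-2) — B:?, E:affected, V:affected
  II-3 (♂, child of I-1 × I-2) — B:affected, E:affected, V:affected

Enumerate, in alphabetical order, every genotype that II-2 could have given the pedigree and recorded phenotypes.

B/I-1 aff ·: Bb|BB
B/I-2 un ·: bb
B/II-1 aff I-1×I-2: Bb
B/II-2 ? I-1×I-2: bb|Bb
B/II-3 aff I-1×I-2: Bb
⇒ B over [I-1,I-2,II-1,II-2,II-3]: 3 consistent
E/I-1 aff ·: Ee
E/I-2 aff ·: Ee
E/II-1 un I-1×I-2: ee
E/II-2 aff I-1×I-2: Ee|EE
E/II-3 aff I-1×I-2: Ee|EE
⇒ E over [I-1,I-2,II-1,II-2,II-3]: 4 consistent
V/I-1 un ·: vv
V/I-2 aff ·: Vv|VV
V/II-1 ? I-1×I-2: vv|Vv
V/II-2 aff I-1×I-2: Vv
V/II-3 aff I-1×I-2: Vv
⇒ V over [I-1,I-2,II-1,II-2,II-3]: 3 consistent

II-2 ∈ {Bb EE Vv, Bb Ee Vv, bb EE Vv, bb Ee Vv}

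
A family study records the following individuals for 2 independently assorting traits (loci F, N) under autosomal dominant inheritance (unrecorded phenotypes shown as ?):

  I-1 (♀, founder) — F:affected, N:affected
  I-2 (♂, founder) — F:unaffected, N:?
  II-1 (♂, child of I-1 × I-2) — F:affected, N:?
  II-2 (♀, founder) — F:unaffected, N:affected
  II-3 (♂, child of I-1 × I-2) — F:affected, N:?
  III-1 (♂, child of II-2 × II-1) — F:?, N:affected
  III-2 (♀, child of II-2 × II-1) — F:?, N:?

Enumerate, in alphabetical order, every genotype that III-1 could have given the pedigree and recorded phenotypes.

F/I-1 aff ·: Ff|FF
F/I-2 un ·: ff
F/II-1 aff I-1×I-2: Ff
F/II-2 un ·: ff
F/II-3 aff I-1×I-2: Ff
F/III-1 ? II-2×II-1: ff|Ff
F/III-2 ? II-2×II-1: ff|Ff
⇒ F over [I-1,I-2,II-1,II-2,II-3,III-1,III-2]: 8 consistent
N/I-1 aff ·: Nn|NN
N/I-2 ? ·: nn|Nn|NN
N/II-1 ? I-1×I-2: nn|Nn|NN
N/II-2 aff ·: Nn|NN
N/II-3 ? I-1×I-2: nn|Nn|NN
N/III-1 aff II-2×II-1: Nn|NN
N/III-2 ? II-2×II-1: nn|Nn|NN
⇒ N over [I-1,I-2,II-1,II-2,II-3,III-1,III-2]: 155 consistent

III-1 ∈ {Ff NN, Ff Nn, ff NN, ff Nn}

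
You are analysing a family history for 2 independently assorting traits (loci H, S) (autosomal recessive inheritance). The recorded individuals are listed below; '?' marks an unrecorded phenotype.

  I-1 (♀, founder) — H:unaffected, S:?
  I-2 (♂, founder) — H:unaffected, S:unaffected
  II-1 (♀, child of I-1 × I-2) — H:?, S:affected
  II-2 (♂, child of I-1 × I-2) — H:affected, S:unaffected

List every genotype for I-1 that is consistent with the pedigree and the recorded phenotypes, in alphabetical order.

I-1 ∈ {Hh Ss, Hh ss}

H/I-1 un ·: Hh
H/I-2 un ·: Hh
H/II-1 ? I-1×I-2: HH|Hh|hh
H/II-2 aff I-1×I-2: hh
⇒ H over [I-1,I-2,II-1,II-2]: 3 consistent
S/I-1 ? ·: Ss|ss
S/I-2 un ·: Ss
S/II-1 aff I-1×I-2: ss
S/II-2 un I-1×I-2: SS|Ss
⇒ S over [I-1,I-2,II-1,II-2]: 3 consistent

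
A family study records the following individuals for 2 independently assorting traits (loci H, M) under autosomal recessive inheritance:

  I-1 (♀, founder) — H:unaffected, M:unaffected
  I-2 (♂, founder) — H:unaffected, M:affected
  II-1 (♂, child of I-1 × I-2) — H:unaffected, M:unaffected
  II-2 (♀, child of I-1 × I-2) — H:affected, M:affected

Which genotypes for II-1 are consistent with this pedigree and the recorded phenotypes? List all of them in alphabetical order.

II-1 ∈ {HH Mm, Hh Mm}

H/I-1 un ·: Hh
H/I-2 un ·: Hh
H/II-1 un I-1×I-2: HH|Hh
H/II-2 aff I-1×I-2: hh
⇒ H over [I-1,I-2,II-1,II-2]: 2 consistent
M/I-1 un ·: Mm
M/I-2 aff ·: mm
M/II-1 un I-1×I-2: Mm
M/II-2 aff I-1×I-2: mm
⇒ M over [I-1,I-2,II-1,II-2]: 1 consistent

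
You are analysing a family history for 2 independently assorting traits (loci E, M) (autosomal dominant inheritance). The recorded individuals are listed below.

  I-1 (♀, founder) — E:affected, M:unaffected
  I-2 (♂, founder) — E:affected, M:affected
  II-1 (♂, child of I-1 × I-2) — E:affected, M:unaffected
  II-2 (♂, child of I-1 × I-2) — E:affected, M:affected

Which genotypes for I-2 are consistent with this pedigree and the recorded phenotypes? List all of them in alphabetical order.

I-2 ∈ {EE Mm, Ee Mm}

E/I-1 aff ·: Ee|EE
E/I-2 aff ·: Ee|EE
E/II-1 aff I-1×I-2: Ee|EE
E/II-2 aff I-1×I-2: Ee|EE
⇒ E over [I-1,I-2,II-1,II-2]: 13 consistent
M/I-1 un ·: mm
M/I-2 aff ·: Mm
M/II-1 un I-1×I-2: mm
M/II-2 aff I-1×I-2: Mm
⇒ M over [I-1,I-2,II-1,II-2]: 1 consistent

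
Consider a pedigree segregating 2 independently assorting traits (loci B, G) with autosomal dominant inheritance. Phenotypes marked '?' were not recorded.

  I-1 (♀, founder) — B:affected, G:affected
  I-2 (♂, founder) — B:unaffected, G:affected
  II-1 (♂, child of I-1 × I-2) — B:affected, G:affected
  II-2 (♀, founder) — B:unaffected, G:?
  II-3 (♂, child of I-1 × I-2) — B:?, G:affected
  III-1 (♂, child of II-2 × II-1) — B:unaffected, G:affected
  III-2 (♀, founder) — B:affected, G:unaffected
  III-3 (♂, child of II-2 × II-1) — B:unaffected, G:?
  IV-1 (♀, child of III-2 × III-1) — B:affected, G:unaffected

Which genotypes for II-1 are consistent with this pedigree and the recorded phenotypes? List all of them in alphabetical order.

B/I-1 aff ·: Bb|BB
B/I-2 un ·: bb
B/II-1 aff I-1×I-2: Bb
B/II-2 un ·: bb
B/II-3 ? I-1×I-2: bb|Bb
B/III-1 un II-2×II-1: bb
B/III-2 aff ·: Bb|BB
B/III-3 un II-2×II-1: bb
B/IV-1 aff III-2×III-1: Bb
⇒ B over [I-1,I-2,II-1,II-2,II-3,III-1,III-2,III-3,IV-1]: 6 consistent
G/I-1 aff ·: Gg|GG
G/I-2 aff ·: Gg|GG
G/II-1 aff I-1×I-2: Gg|GG
G/II-2 ? ·: gg|Gg|GG
G/II-3 aff I-1×I-2: Gg|GG
G/III-1 aff II-2×II-1: Gg
G/III-2 un ·: gg
G/III-3 ? II-2×II-1: gg|Gg|GG
G/IV-1 un III-2×III-1: gg
⇒ G over [I-1,I-2,II-1,II-2,II-3,III-1,III-2,III-3,IV-1]: 63 consistent

II-1 ∈ {Bb GG, Bb Gg}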